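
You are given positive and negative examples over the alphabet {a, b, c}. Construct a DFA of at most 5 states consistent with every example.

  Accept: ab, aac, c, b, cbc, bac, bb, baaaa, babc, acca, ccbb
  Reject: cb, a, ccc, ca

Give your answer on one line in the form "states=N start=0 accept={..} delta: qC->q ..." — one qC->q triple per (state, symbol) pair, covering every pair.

Grow the machine one transition at a time. Run the examples from 0; the earliest place one falls off (shortest prefix, ties alphabetical) gets sent to the lowest-numbered state that keeps every Accept/Reject pair distinguishable — a pair clashes when both reach the same state with identical unread suffix — and to a fresh state only if none does.
a: 0a undefined. 0a->0: ok.
b: 0b undefined. 0b->0: no, ab/a meet in 0. Open state 1: 0b->1.
c: 0c undefined. 0c->0: no, ab/cb meet in 1. 0c->1: no, bb/cb meet in 1 with "b" left. Open state 2: 0c->2.
ba: 1a undefined. 1a->0: no, baaaa/a meet in 0. 1a->1: ok.
bb: 1b undefined. 1b->0: no, bb/a meet in 0. 1b->1: ok.
ca: 2a undefined. 2a->0: ok.
cb: 2b undefined. 2b->0: ok.
cc: 2c undefined. 2c->0: no, aac/ccc meet in 2. 2c->1: no, bac/ccc meet in 1 with "c" left. 2c->2: no, aac/ccc meet in 2. Open state 3: 2c->3.
bac: 1c undefined. 1c->0: no, bac/cb meet in 0. 1c->1: ok.
ccb: 3b undefined. 3b->0: ok.
ccc: 3c undefined. 3c->0: ok.
acca: 3a undefined. 3a->0: no, acca/cb meet in 0. 3a->1: ok.
All examples now run through 4 states with every (state, symbol) defined. Accept strings end in {1,2}, Reject strings end in {0}; accept={1,2}.

states=4 start=0 accept={1,2} delta: 0a->0 0b->1 0c->2 1a->1 1b->1 1c->1 2a->0 2b->0 2c->3 3a->1 3b->0 3c->0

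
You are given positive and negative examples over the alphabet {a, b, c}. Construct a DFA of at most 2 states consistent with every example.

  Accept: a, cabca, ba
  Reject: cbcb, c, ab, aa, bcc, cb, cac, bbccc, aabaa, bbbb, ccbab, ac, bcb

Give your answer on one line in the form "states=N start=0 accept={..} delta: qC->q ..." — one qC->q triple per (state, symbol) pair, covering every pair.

Grow the machine one transition at a time. Run the examples from 0; the earliest place one falls off (shortest prefix, ties alphabetical) gets sent to the lowest-numbered state that keeps every Accept/Reject pair distinguishable — a pair clashes when both reach the same state with identical unread suffix — and to a fresh state only if none does.
a: 0a undefined. 0a->0: no, a/aa meet in 0. Open state 1: 0a->1.
b: 0b undefined. 0b->0: ok.
c: 0c undefined. 0c->0: ok.
aa: 1a undefined. 1a->0: ok.
ab: 1b undefined. 1b->0: ok.
ac: 1c undefined. 1c->0: ok.
All examples now run through 2 states with every (state, symbol) defined. Accept strings end in {1}, Reject strings end in {0}; accept={1}.

states=2 start=0 accept={1} delta: 0a->1 0b->0 0c->0 1a->0 1b->0 1c->0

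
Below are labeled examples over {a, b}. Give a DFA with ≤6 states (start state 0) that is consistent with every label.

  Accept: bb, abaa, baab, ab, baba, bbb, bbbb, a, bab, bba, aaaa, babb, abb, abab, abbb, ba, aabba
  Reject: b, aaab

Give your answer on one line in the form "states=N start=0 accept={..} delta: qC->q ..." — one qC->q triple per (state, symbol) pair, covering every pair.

states=4 start=0 accept={0,1,3} delta: 0a->1 0b->2 1a->3 1b->1 2a->1 2b->1 3a->0 3b->0

Grow the machine one transition at a time. Run the examples from 0; the earliest place one falls off (shortest prefix, ties alphabetical) gets sent to the lowest-numbered state that keeps every Accept/Reject pair distinguishable — a pair clashes when both reach the same state with identical unread suffix — and to a fresh state only if none does.
a: 0a undefined. 0a->0: no, ab/b meet in 0 with "b" left. Open state 1: 0a->1.
b: 0b undefined. 0b->0: no, bb/b meet in 0. 0b->1: no, baab/aaab meet in 1 with "aab" left. Open state 2: 0b->2.
aa: 1a undefined. 1a->0: no, ab/aaab meet in 1 with "b" left. 1a->1: no, ab/aaab meet in 1 with "b" left. 1a->2: no, bab/aaab meet in 2 with "ab" left. Open state 3: 1a->3.
ab: 1b undefined. 1b->0: no, abb/b meet in 2. 1b->1: ok.
ba: 2a undefined. 2a->0: no, bab/b meet in 2. 2a->1: ok.
bb: 2b undefined. 2b->0: no, bbb/b meet in 2. 2b->1: ok.
aaa: 3a undefined. 3a->0: ok.
aab: 3b undefined. 3b->0: ok.
All examples now run through 4 states with every (state, symbol) defined. Accept strings end in {0,1,3}, Reject strings end in {2}; accept={0,1,3}.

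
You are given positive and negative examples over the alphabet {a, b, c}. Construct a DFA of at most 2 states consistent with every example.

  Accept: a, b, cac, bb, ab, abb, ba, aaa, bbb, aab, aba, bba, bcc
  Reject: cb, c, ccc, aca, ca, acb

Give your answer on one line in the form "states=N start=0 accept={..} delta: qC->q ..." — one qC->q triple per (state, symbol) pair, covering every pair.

Grow the machine one transition at a time. Run the examples from 0; the earliest place one falls off (shortest prefix, ties alphabetical) gets sent to the lowest-numbered state that keeps every Accept/Reject pair distinguishable — a pair clashes when both reach the same state with identical unread suffix — and to a fresh state only if none does.
a: 0a undefined. 0a->0: ok.
b: 0b undefined. 0b->0: ok.
c: 0c undefined. 0c->0: no, a/cb meet in 0. Open state 1: 0c->1.
ca: 1a undefined. 1a->0: no, a/aca meet in 0. 1a->1: ok.
cb: 1b undefined. 1b->0: no, a/cb meet in 0. 1b->1: ok.
cc: 1c undefined. 1c->0: ok.
All examples now run through 2 states with every (state, symbol) defined. Accept strings end in {0}, Reject strings end in {1}; accept={0}.

states=2 start=0 accept={0} delta: 0a->0 0b->0 0c->1 1a->1 1b->1 1c->0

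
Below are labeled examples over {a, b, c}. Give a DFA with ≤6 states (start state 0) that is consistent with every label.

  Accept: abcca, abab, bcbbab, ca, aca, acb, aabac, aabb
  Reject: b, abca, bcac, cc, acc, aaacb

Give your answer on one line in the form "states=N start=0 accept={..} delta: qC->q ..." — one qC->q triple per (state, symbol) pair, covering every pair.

Fold the examples into a partial DFA from state 0: repeatedly fix the first undefined (state, symbol) met by the shortest-then-alphabetical prefix, trying targets in increasing order and rejecting any under which an Accept and a Reject string meet in one state with the same remainder; add a state when all current targets are rejected. Accepting states are where Accept strings end.
a: 0a undefined. 0a->0: no, acb/aaacb meet in 0 with "cb" left. Open state 1: 0a->1.
b: 0b undefined. 0b->0: ok.
c: 0c undefined. 0c->0: ok.
aa: 1a undefined. 1a->0: no, acb/aaacb meet in 1 with "cb" left. 1a->1: no, acb/aaacb meet in 1 with "cb" left. Open state 2: 1a->2.
ab: 1b undefined. 1b->0: no, abcca/abca meet in 1. 1b->1: no, aca/abca meet in 1 with "ca" left. 1b->2: ok.
ac: 1c undefined. 1c->0: no, acb/b meet in 0. 1c->1: no, ca/bcac meet in 1. 1c->2: no, bcbbab/bcac meet in 2. Open state 3: 1c->3.
aaa: 2a undefined. 2a->0: no, abab/b meet in 0. 2a->1: no, acb/aaacb meet in 3 with "b" left. 2a->2: ok.
aab: 2b undefined. 2b->0: no, abab/b meet in 0. 2b->1: ok.
abc: 2c undefined. 2c->0: no, abcca/abca meet in 1. 2c->1: no, bcbbab/abca meet in 2. 2c->2: no, abcca/abca meet in 2. 2c->3: no, aca/abca meet in 3 with "a" left. Open state 4: 2c->4.
aca: 3a undefined. 3a->0: no, aca/b meet in 0. 3a->1: ok.
acb: 3b undefined. 3b->0: no, acb/b meet in 0. 3b->1: ok.
acc: 3c undefined. 3c->0: ok.
abca: 4a undefined. 4a->0: ok.
abcc: 4c undefined. 4c->0: ok.
aaacb: 4b undefined. 4b->0: ok.
All examples now run through 5 states with every (state, symbol) defined. Accept strings end in {1,2,4}, Reject strings end in {0,3}; accept={1,2,4}.

states=5 start=0 accept={1,2,4} delta: 0a->1 0b->0 0c->0 1a->2 1b->2 1c->3 2a->2 2b->1 2c->4 3a->1 3b->1 3c->0 4a->0 4b->0 4c->0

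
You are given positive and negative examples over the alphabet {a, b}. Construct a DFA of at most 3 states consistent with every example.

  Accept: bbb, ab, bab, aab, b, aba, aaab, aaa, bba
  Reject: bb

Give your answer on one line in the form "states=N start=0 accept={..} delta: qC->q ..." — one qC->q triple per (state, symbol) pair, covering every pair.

states=3 start=0 accept={0,1} delta: 0a->0 0b->1 1a->0 1b->2 2a->0 2b->0

Grow the machine one transition at a time. Run the examples from 0; the earliest place one falls off (shortest prefix, ties alphabetical) gets sent to the lowest-numbered state that keeps every Accept/Reject pair distinguishable — a pair clashes when both reach the same state with identical unread suffix — and to a fresh state only if none does.
a: 0a undefined. 0a->0: ok.
b: 0b undefined. 0b->0: no, bbb/bb meet in 0. Open state 1: 0b->1.
ba: 1a undefined. 1a->0: ok.
bb: 1b undefined. 1b->0: no, aba/bb meet in 0. 1b->1: no, bbb/bb meet in 1. Open state 2: 1b->2.
bba: 2a undefined. 2a->0: ok.
bbb: 2b undefined. 2b->0: ok.
All examples now run through 3 states with every (state, symbol) defined. Accept strings end in {0,1}, Reject strings end in {2}; accept={0,1}.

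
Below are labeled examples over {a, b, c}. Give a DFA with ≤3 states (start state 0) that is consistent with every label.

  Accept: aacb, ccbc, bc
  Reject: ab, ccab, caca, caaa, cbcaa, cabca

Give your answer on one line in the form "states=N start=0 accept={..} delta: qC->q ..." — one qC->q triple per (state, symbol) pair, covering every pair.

State merging on the prefix tree: take the shortest (then alphabetical) example prefix whose next move is undefined and point that move at state 0, else 1, else 2, ...; a target is out if some Accept/Reject pair would then sit in one state with the same input left (inseparable). If every existing state is out, open a new one.
a: 0a undefined. 0a->0: ok.
b: 0b undefined. 0b->0: ok.
c: 0c undefined. 0c->0: no, aacb/ab meet in 0. Open state 1: 0c->1.
ca: 1a undefined. 1a->0: ok.
cb: 1b undefined. 1b->0: no, aacb/ab meet in 0. 1b->1: ok.
cc: 1c undefined. 1c->0: ok.
All examples now run through 2 states with every (state, symbol) defined. Accept strings end in {1}, Reject strings end in {0}; accept={1}.

states=2 start=0 accept={1} delta: 0a->0 0b->0 0c->1 1a->0 1b->1 1c->0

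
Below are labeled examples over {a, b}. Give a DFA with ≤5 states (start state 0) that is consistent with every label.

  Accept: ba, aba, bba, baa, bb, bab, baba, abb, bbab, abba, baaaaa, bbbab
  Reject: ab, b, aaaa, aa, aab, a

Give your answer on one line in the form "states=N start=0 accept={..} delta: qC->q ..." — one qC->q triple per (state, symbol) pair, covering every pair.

states=3 start=0 accept={2} delta: 0a->0 0b->1 1a->2 1b->2 2a->2 2b->2

Grow the machine one transition at a time. Run the examples from 0; the earliest place one falls off (shortest prefix, ties alphabetical) gets sent to the lowest-numbered state that keeps every Accept/Reject pair distinguishable — a pair clashes when both reach the same state with identical unread suffix — and to a fresh state only if none does.
a: 0a undefined. 0a->0: ok.
b: 0b undefined. 0b->0: no, ba/ab meet in 0. Open state 1: 0b->1.
ba: 1a undefined. 1a->0: no, ba/aaaa meet in 0. 1a->1: no, ba/ab meet in 1. Open state 2: 1a->2.
bb: 1b undefined. 1b->0: no, bba/aaaa meet in 0. 1b->1: no, bb/ab meet in 1. 1b->2: ok.
baa: 2a undefined. 2a->0: no, bba/aaaa meet in 0. 2a->1: no, bba/ab meet in 1. 2a->2: ok.
bab: 2b undefined. 2b->0: no, bab/aaaa meet in 0. 2b->1: no, bab/ab meet in 1. 2b->2: ok.
All examples now run through 3 states with every (state, symbol) defined. Accept strings end in {2}, Reject strings end in {0,1}; accept={2}.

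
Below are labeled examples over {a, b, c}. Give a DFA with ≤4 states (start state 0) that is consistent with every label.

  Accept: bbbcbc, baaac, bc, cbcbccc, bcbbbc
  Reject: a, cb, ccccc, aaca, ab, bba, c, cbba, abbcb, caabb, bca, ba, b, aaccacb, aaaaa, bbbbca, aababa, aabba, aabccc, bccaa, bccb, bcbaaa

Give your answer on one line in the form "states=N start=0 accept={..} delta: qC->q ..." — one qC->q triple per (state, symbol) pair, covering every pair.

states=4 start=0 accept={2,3} delta: 0a->0 0b->1 0c->0 1a->1 1b->0 1c->2 2a->0 2b->2 2c->3 3a->0 3b->0 3c->1

Grow the machine one transition at a time. Run the examples from 0; the earliest place one falls off (shortest prefix, ties alphabetical) gets sent to the lowest-numbered state that keeps every Accept/Reject pair distinguishable — a pair clashes when both reach the same state with identical unread suffix — and to a fresh state only if none does.
a: 0a undefined. 0a->0: ok.
b: 0b undefined. 0b->0: no, baaac/c meet in 0 with "c" left. Open state 1: 0b->1.
c: 0c undefined. 0c->0: ok.
ba: 1a undefined. 1a->0: no, baaac/a meet in 0. 1a->1: ok.
bb: 1b undefined. 1b->0: ok.
bc: 1c undefined. 1c->0: no, bbbcbc/a meet in 0. 1c->1: no, bbbcbc/a meet in 0. Open state 2: 1c->2.
bca: 2a undefined. 2a->0: ok.
bcb: 2b undefined. 2b->0: no, bbbcbc/a meet in 0. 2b->1: no, cbcbccc/aabccc meet in 2 with "cc" left. 2b->2: ok.
bcc: 2c undefined. 2c->0: no, bbbcbc/a meet in 0. 2c->1: no, bbbcbc/cb meet in 1. 2c->2: no, bbbcbc/aabccc meet in 2. Open state 3: 2c->3.
bcca: 3a undefined. 3a->0: ok.
bccb: 3b undefined. 3b->0: ok.
aabccc: 3c undefined. 3c->0: no, cbcbccc/a meet in 0. 3c->1: ok.
All examples now run through 4 states with every (state, symbol) defined. Accept strings end in {2,3}, Reject strings end in {0,1}; accept={2,3}.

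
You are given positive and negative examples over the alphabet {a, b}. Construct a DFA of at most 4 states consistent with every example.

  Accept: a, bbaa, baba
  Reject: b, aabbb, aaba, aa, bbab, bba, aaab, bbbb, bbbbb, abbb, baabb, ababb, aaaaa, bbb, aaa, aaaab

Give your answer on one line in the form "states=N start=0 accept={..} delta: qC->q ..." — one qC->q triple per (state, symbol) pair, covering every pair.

Fold the examples into a partial DFA from state 0: repeatedly fix the first undefined (state, symbol) met by the shortest-then-alphabetical prefix, trying targets in increasing order and rejecting any under which an Accept and a Reject string meet in one state with the same remainder; add a state when all current targets are rejected. Accepting states are where Accept strings end.
a: 0a undefined. 0a->0: no, a/aa meet in 0. Open state 1: 0a->1.
b: 0b undefined. 0b->0: no, a/bba meet in 1. 0b->1: no, a/b meet in 1. Open state 2: 0b->2.
aa: 1a undefined. 1a->0: no, a/aaaaa meet in 1. 1a->1: no, a/aa meet in 1. 1a->2: ok.
ab: 1b undefined. 1b->0: ok.
ba: 2a undefined. 2a->0: no, baba/aaa meet in 0. 2a->1: no, a/aaaaa meet in 1. 2a->2: no, baba/aaba meet in 2 with "ba" left. Open state 3: 2a->3.
bb: 2b undefined. 2b->0: no, a/aaba meet in 1. 2b->1: no, a/bbab meet in 1. 2b->2: ok.
baa: 3a undefined. 3a->0: no, a/aaaaa meet in 1. 3a->1: ok.
bab: 3b undefined. 3b->0: ok.
All examples now run through 4 states with every (state, symbol) defined. Accept strings end in {1}, Reject strings end in {0,2,3}; accept={1}.

states=4 start=0 accept={1} delta: 0a->1 0b->2 1a->2 1b->0 2a->3 2b->2 3a->1 3b->0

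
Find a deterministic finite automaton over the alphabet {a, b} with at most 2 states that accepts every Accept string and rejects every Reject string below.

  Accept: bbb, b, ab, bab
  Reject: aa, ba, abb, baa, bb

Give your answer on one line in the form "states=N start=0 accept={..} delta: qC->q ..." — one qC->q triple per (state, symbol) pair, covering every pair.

states=2 start=0 accept={1} delta: 0a->0 0b->1 1a->0 1b->0

Fold the examples into a partial DFA from state 0: repeatedly fix the first undefined (state, symbol) met by the shortest-then-alphabetical prefix, trying targets in increasing order and rejecting any under which an Accept and a Reject string meet in one state with the same remainder; add a state when all current targets are rejected. Accepting states are where Accept strings end.
a: 0a undefined. 0a->0: ok.
b: 0b undefined. 0b->0: no, bbb/aa meet in 0. Open state 1: 0b->1.
ba: 1a undefined. 1a->0: ok.
bb: 1b undefined. 1b->0: ok.
All examples now run through 2 states with every (state, symbol) defined. Accept strings end in {1}, Reject strings end in {0}; accept={1}.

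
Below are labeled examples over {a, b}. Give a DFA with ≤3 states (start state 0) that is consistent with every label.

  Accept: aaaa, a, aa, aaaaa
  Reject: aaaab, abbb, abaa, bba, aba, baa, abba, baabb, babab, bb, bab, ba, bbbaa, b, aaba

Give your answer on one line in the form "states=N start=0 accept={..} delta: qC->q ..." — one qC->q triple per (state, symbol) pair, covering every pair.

Grow the machine one transition at a time. Run the examples from 0; the earliest place one falls off (shortest prefix, ties alphabetical) gets sent to the lowest-numbered state that keeps every Accept/Reject pair distinguishable — a pair clashes when both reach the same state with identical unread suffix — and to a fresh state only if none does.
a: 0a undefined. 0a->0: ok.
b: 0b undefined. 0b->0: no, aaaa/aaaab meet in 0. Open state 1: 0b->1.
ba: 1a undefined. 1a->0: no, aaaa/abaa meet in 0. 1a->1: ok.
bb: 1b undefined. 1b->0: no, aaaa/bba meet in 0. 1b->1: ok.
All examples now run through 2 states with every (state, symbol) defined. Accept strings end in {0}, Reject strings end in {1}; accept={0}.

states=2 start=0 accept={0} delta: 0a->0 0b->1 1a->1 1b->1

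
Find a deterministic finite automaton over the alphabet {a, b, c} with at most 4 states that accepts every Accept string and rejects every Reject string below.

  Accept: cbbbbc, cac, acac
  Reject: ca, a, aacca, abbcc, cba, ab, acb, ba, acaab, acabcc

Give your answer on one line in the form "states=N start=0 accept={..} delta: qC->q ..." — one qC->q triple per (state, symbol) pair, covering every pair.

State merging on the prefix tree: take the shortest (then alphabetical) example prefix whose next move is undefined and point that move at state 0, else 1, else 2, ...; a target is out if some Accept/Reject pair would then sit in one state with the same input left (inseparable). If every existing state is out, open a new one.
a: 0a undefined. 0a->0: ok.
b: 0b undefined. 0b->0: ok.
c: 0c undefined. 0c->0: no, cbbbbc/ca meet in 0. Open state 1: 0c->1.
ca: 1a undefined. 1a->0: ok.
cb: 1b undefined. 1b->0: ok.
aacc: 1c undefined. 1c->0: ok.
All examples now run through 2 states with every (state, symbol) defined. Accept strings end in {1}, Reject strings end in {0}; accept={1}.

states=2 start=0 accept={1} delta: 0a->0 0b->0 0c->1 1a->0 1b->0 1c->0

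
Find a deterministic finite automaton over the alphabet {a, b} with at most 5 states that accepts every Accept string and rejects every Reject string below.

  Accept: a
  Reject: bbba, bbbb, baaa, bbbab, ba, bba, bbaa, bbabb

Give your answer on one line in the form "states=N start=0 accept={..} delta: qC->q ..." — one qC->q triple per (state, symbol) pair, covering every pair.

State merging on the prefix tree: take the shortest (then alphabetical) example prefix whose next move is undefined and point that move at state 0, else 1, else 2, ...; a target is out if some Accept/Reject pair would then sit in one state with the same input left (inseparable). If every existing state is out, open a new one.
a: 0a undefined. 0a->0: ok.
b: 0b undefined. 0b->0: no, a/bbba meet in 0. Open state 1: 0b->1.
ba: 1a undefined. 1a->0: no, a/baaa meet in 0. 1a->1: ok.
bb: 1b undefined. 1b->0: no, a/bbbb meet in 0. 1b->1: ok.
All examples now run through 2 states with every (state, symbol) defined. Accept strings end in {0}, Reject strings end in {1}; accept={0}.

states=2 start=0 accept={0} delta: 0a->0 0b->1 1a->1 1b->1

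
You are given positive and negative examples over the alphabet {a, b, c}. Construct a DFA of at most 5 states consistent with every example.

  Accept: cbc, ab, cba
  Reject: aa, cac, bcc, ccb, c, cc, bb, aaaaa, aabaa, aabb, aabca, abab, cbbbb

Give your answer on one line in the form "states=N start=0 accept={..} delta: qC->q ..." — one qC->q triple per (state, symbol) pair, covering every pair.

states=4 start=0 accept={1} delta: 0a->0 0b->1 0c->2 1a->2 1b->0 1c->0 2a->0 2b->3 2c->2 3a->1 3b->0 3c->1

Grow the machine one transition at a time. Run the examples from 0; the earliest place one falls off (shortest prefix, ties alphabetical) gets sent to the lowest-numbered state that keeps every Accept/Reject pair distinguishable — a pair clashes when both reach the same state with identical unread suffix — and to a fresh state only if none does.
a: 0a undefined. 0a->0: ok.
b: 0b undefined. 0b->0: no, ab/aa meet in 0. Open state 1: 0b->1.
c: 0c undefined. 0c->0: no, ab/ccb meet in 1. 0c->1: no, ab/c meet in 1. Open state 2: 0c->2.
bb: 1b undefined. 1b->0: ok.
bc: 1c undefined. 1c->0: ok.
ca: 2a undefined. 2a->0: ok.
cb: 2b undefined. 2b->0: no, cbc/cac meet in 2. 2b->1: no, cbc/aa meet in 0. 2b->2: no, cbc/cc meet in 2 with "c" left. Open state 3: 2b->3.
cc: 2c undefined. 2c->0: no, ab/ccb meet in 1. 2c->1: no, ab/cc meet in 1. 2c->2: ok.
aba: 1a undefined. 1a->0: no, ab/abab meet in 1. 1a->1: no, ab/aabaa meet in 1. 1a->2: ok.
cba: 3a undefined. 3a->0: no, cba/aa meet in 0. 3a->1: ok.
cbb: 3b undefined. 3b->0: ok.
cbc: 3c undefined. 3c->0: no, cbc/aa meet in 0. 3c->1: ok.
All examples now run through 4 states with every (state, symbol) defined. Accept strings end in {1}, Reject strings end in {0,2,3}; accept={1}.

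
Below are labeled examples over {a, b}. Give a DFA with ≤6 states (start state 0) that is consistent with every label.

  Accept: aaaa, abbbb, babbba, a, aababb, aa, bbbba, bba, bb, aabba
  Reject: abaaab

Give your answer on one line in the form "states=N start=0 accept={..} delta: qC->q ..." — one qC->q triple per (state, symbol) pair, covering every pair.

State merging on the prefix tree: take the shortest (then alphabetical) example prefix whose next move is undefined and point that move at state 0, else 1, else 2, ...; a target is out if some Accept/Reject pair would then sit in one state with the same input left (inseparable). If every existing state is out, open a new one.
a: 0a undefined. 0a->0: ok.
b: 0b undefined. 0b->0: no, aaaa/abaaab meet in 0. Open state 1: 0b->1.
ba: 1a undefined. 1a->0: ok.
bb: 1b undefined. 1b->0: ok.
All examples now run through 2 states with every (state, symbol) defined. Accept strings end in {0}, Reject strings end in {1}; accept={0}.

states=2 start=0 accept={0} delta: 0a->0 0b->1 1a->0 1b->0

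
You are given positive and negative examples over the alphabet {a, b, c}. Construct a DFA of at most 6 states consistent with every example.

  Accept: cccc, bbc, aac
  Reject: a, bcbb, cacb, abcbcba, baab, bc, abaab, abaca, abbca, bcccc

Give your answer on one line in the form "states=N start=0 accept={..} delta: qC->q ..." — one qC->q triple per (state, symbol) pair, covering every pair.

states=4 start=0 accept={1,3} delta: 0a->0 0b->1 0c->1 1a->1 1b->2 1c->2 2a->0 2b->2 2c->3 3a->0 3b->0 3c->1

State merging on the prefix tree: take the shortest (then alphabetical) example prefix whose next move is undefined and point that move at state 0, else 1, else 2, ...; a target is out if some Accept/Reject pair would then sit in one state with the same input left (inseparable). If every existing state is out, open a new one.
a: 0a undefined. 0a->0: ok.
b: 0b undefined. 0b->0: no, cccc/bcccc meet in 0 with "cccc" left. Open state 1: 0b->1.
c: 0c undefined. 0c->0: no, cccc/a meet in 0. 0c->1: ok.
ba: 1a undefined. 1a->0: no, aac/baab meet in 1. 1a->1: ok.
bb: 1b undefined. 1b->0: no, bbc/abbca meet in 1. 1b->1: no, bbc/bc meet in 1 with "c" left. Open state 2: 1b->2.
bc: 1c undefined. 1c->0: no, cccc/a meet in 0. 1c->1: no, cccc/bc meet in 1. 1c->2: ok.
bbc: 2c undefined. 2c->0: no, bbc/a meet in 0. 2c->1: no, cccc/baab meet in 2. 2c->2: no, cccc/baab meet in 2. Open state 3: 2c->3.
bcb: 2b undefined. 2b->0: no, aac/bcbb meet in 1. 2b->1: no, aac/cacb meet in 1. 2b->2: ok.
bccc: 3c undefined. 3c->0: no, cccc/a meet in 0. 3c->1: ok.
abaca: 2a undefined. 2a->0: ok.
abbca: 3a undefined. 3a->0: ok.
abcbcb: 3b undefined. 3b->0: ok.
All examples now run through 4 states with every (state, symbol) defined. Accept strings end in {1,3}, Reject strings end in {0,2}; accept={1,3}.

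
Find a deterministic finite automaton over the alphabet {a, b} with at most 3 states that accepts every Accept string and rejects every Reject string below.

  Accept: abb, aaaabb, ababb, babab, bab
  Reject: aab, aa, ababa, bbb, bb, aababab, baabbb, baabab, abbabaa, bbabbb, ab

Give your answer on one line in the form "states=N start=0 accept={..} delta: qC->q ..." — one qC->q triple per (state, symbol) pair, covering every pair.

State merging on the prefix tree: take the shortest (then alphabetical) example prefix whose next move is undefined and point that move at state 0, else 1, else 2, ...; a target is out if some Accept/Reject pair would then sit in one state with the same input left (inseparable). If every existing state is out, open a new one.
a: 0a undefined. 0a->0: no, abb/bb meet in 0 with "bb" left. Open state 1: 0a->1.
b: 0b undefined. 0b->0: no, bab/ab meet in 1 with "b" left. 0b->1: no, abb/bbb meet in 1 with "bb" left. Open state 2: 0b->2.
aa: 1a undefined. 1a->0: no, aaaabb/bb meet in 2 with "b" left. 1a->1: ok.
ab: 1b undefined. 1b->0: ok.
ba: 2a undefined. 2a->0: ok.
bb: 2b undefined. 2b->0: no, abb/bbb meet in 2. 2b->1: ok.
All examples now run through 3 states with every (state, symbol) defined. Accept strings end in {2}, Reject strings end in {0,1}; accept={2}.

states=3 start=0 accept={2} delta: 0a->1 0b->2 1a->1 1b->0 2a->0 2b->1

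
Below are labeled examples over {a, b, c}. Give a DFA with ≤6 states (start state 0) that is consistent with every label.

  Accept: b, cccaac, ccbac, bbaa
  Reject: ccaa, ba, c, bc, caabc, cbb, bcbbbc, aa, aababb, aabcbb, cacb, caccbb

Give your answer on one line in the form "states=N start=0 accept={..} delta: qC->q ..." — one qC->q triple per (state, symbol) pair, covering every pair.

Grow the machine one transition at a time. Run the examples from 0; the earliest place one falls off (shortest prefix, ties alphabetical) gets sent to the lowest-numbered state that keeps every Accept/Reject pair distinguishable — a pair clashes when both reach the same state with identical unread suffix — and to a fresh state only if none does.
a: 0a undefined. 0a->0: ok.
b: 0b undefined. 0b->0: no, b/ba meet in 0. Open state 1: 0b->1.
c: 0c undefined. 0c->0: no, b/cacb meet in 1. 0c->1: no, b/c meet in 1. Open state 2: 0c->2.
ba: 1a undefined. 1a->0: ok.
bb: 1b undefined. 1b->0: no, bbaa/ba meet in 0. 1b->1: no, b/aababb meet in 1. 1b->2: ok.
bc: 1c undefined. 1c->0: ok.
ca: 2a undefined. 2a->0: no, bbaa/ba meet in 0. 2a->1: no, b/cacb meet in 1. 2a->2: no, bbaa/c meet in 2. Open state 3: 2a->3.
cb: 2b undefined. 2b->0: no, b/cbb meet in 1. 2b->1: ok.
cc: 2c undefined. 2c->0: no, ccbac/c meet in 2. 2c->1: no, cccaac/c meet in 2. 2c->2: no, ccbac/c meet in 2. 2c->3: ok.
caa: 3a undefined. 3a->0: no, bbaa/ccaa meet in 0. 3a->1: ok.
cac: 3c undefined. 3c->0: no, b/cacb meet in 1. 3c->1: no, cccaac/c meet in 2. 3c->2: no, b/cacb meet in 1. 3c->3: no, cccaac/c meet in 2. Open state 4: 3c->4.
ccb: 3b undefined. 3b->0: no, ccbac/c meet in 2. 3b->1: no, ccbac/c meet in 2. 3b->2: ok.
cacb: 4b undefined. 4b->0: ok.
cacc: 4c undefined. 4c->0: ok.
ccca: 4a undefined. 4a->0: no, cccaac/c meet in 2. 4a->1: no, cccaac/c meet in 2. 4a->2: ok.
All examples now run through 5 states with every (state, symbol) defined. Accept strings end in {1,4}, Reject strings end in {0,2,3}; accept={1,4}.

states=5 start=0 accept={1,4} delta: 0a->0 0b->1 0c->2 1a->0 1b->2 1c->0 2a->3 2b->1 2c->3 3a->1 3b->2 3c->4 4a->2 4b->0 4c->0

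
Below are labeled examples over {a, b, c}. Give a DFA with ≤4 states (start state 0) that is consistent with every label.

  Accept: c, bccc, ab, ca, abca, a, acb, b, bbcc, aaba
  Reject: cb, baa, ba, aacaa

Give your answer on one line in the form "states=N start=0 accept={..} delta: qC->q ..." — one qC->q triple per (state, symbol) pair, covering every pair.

states=4 start=0 accept={0,1,2} delta: 0a->1 0b->1 0c->2 1a->3 1b->0 1c->0 2a->0 2b->3 2c->0 3a->3 3b->0 3c->0

Grow the machine one transition at a time. Run the examples from 0; the earliest place one falls off (shortest prefix, ties alphabetical) gets sent to the lowest-numbered state that keeps every Accept/Reject pair distinguishable — a pair clashes when both reach the same state with identical unread suffix — and to a fresh state only if none does.
a: 0a undefined. 0a->0: no, acb/cb meet in 0 with "cb" left. Open state 1: 0a->1.
b: 0b undefined. 0b->0: no, a/ba meet in 1. 0b->1: ok.
c: 0c undefined. 0c->0: no, ca/cb meet in 1. 0c->1: no, ab/cb meet in 1 with "b" left. Open state 2: 0c->2.
aa: 1a undefined. 1a->0: no, a/baa meet in 1. 1a->1: no, a/baa meet in 1. 1a->2: no, c/ba meet in 2. Open state 3: 1a->3.
ab: 1b undefined. 1b->0: ok.
ac: 1c undefined. 1c->0: ok.
ca: 2a undefined. 2a->0: ok.
cb: 2b undefined. 2b->0: no, ab/cb meet in 0. 2b->1: no, a/cb meet in 1. 2b->2: no, c/cb meet in 2. 2b->3: ok.
aab: 3b undefined. 3b->0: ok.
aac: 3c undefined. 3c->0: ok.
baa: 3a undefined. 3a->0: no, ab/baa meet in 0. 3a->1: no, a/baa meet in 1. 3a->2: no, c/baa meet in 2. 3a->3: ok.
bbcc: 2c undefined. 2c->0: ok.
All examples now run through 4 states with every (state, symbol) defined. Accept strings end in {0,1,2}, Reject strings end in {3}; accept={0,1,2}.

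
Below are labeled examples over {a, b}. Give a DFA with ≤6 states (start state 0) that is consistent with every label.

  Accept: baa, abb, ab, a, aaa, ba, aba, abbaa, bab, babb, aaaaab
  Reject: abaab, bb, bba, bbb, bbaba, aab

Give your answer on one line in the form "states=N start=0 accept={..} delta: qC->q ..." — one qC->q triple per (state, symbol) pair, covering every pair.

states=5 start=0 accept={0,1,3} delta: 0a->1 0b->2 1a->0 1b->3 2a->1 2b->4 3a->1 3b->0 4a->2 4b->2

Fold the examples into a partial DFA from state 0: repeatedly fix the first undefined (state, symbol) met by the shortest-then-alphabetical prefix, trying targets in increasing order and rejecting any under which an Accept and a Reject string meet in one state with the same remainder; add a state when all current targets are rejected. Accepting states are where Accept strings end.
a: 0a undefined. 0a->0: no, abb/bb meet in 0 with "bb" left. Open state 1: 0a->1.
b: 0b undefined. 0b->0: no, a/bba meet in 1. 0b->1: no, abb/bbb meet in 1 with "bb" left. Open state 2: 0b->2.
aa: 1a undefined. 1a->0: ok.
ab: 1b undefined. 1b->0: no, abb/abaab meet in 2. 1b->1: no, abb/abaab meet in 1. 1b->2: no, abb/bb meet in 2 with "b" left. Open state 3: 1b->3.
ba: 2a undefined. 2a->0: no, bab/aab meet in 2. 2a->1: ok.
bb: 2b undefined. 2b->0: no, baa/bb meet in 0. 2b->1: no, baa/bba meet in 0. 2b->2: no, a/bba meet in 1. 2b->3: no, abb/bbb meet in 3 with "b" left. Open state 4: 2b->4.
aba: 3a undefined. 3a->0: no, ab/abaab meet in 3. 3a->1: ok.
abb: 3b undefined. 3b->0: ok.
bba: 4a undefined. 4a->0: no, baa/bba meet in 0. 4a->1: no, a/bba meet in 1. 4a->2: ok.
bbb: 4b undefined. 4b->0: no, baa/bbb meet in 0. 4b->1: no, a/bbb meet in 1. 4b->2: ok.
All examples now run through 5 states with every (state, symbol) defined. Accept strings end in {0,1,3}, Reject strings end in {2,4}; accept={0,1,3}.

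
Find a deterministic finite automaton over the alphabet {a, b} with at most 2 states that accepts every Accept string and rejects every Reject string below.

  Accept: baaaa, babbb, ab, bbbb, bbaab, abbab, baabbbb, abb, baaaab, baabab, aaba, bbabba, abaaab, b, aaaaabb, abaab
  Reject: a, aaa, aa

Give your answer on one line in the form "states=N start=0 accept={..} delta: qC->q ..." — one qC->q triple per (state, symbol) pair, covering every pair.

states=2 start=0 accept={1} delta: 0a->0 0b->1 1a->1 1b->1

State merging on the prefix tree: take the shortest (then alphabetical) example prefix whose next move is undefined and point that move at state 0, else 1, else 2, ...; a target is out if some Accept/Reject pair would then sit in one state with the same input left (inseparable). If every existing state is out, open a new one.
a: 0a undefined. 0a->0: ok.
b: 0b undefined. 0b->0: no, baaaa/a meet in 0. Open state 1: 0b->1.
ba: 1a undefined. 1a->0: no, baaaa/a meet in 0. 1a->1: ok.
bb: 1b undefined. 1b->0: no, babbb/a meet in 0. 1b->1: ok.
All examples now run through 2 states with every (state, symbol) defined. Accept strings end in {1}, Reject strings end in {0}; accept={1}.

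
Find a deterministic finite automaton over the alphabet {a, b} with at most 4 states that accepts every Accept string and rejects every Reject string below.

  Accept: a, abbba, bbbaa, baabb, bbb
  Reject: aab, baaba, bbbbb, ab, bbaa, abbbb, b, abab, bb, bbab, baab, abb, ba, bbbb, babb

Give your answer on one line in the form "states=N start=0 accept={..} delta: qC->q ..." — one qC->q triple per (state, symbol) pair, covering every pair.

states=4 start=0 accept={0} delta: 0a->0 0b->1 1a->2 1b->3 2a->1 2b->1 3a->1 3b->0

Grow the machine one transition at a time. Run the examples from 0; the earliest place one falls off (shortest prefix, ties alphabetical) gets sent to the lowest-numbered state that keeps every Accept/Reject pair distinguishable — a pair clashes when both reach the same state with identical unread suffix — and to a fresh state only if none does.
a: 0a undefined. 0a->0: ok.
b: 0b undefined. 0b->0: no, a/aab meet in 0. Open state 1: 0b->1.
ba: 1a undefined. 1a->0: no, a/baaba meet in 0. 1a->1: no, baabb/babb meet in 1 with "bb" left. Open state 2: 1a->2.
bb: 1b undefined. 1b->0: no, a/bbaa meet in 0. 1b->1: no, abbba/ba meet in 2. 1b->2: no, bbb/abab meet in 2 with "b" left. Open state 3: 1b->3.
baa: 2a undefined. 2a->0: no, baabb/bb meet in 3. 2a->1: ok.
bab: 2b undefined. 2b->0: no, a/abab meet in 0. 2b->1: ok.
bba: 3a undefined. 3a->0: no, a/baaba meet in 0. 3a->1: ok.
bbb: 3b undefined. 3b->0: ok.
All examples now run through 4 states with every (state, symbol) defined. Accept strings end in {0}, Reject strings end in {1,2,3}; accept={0}.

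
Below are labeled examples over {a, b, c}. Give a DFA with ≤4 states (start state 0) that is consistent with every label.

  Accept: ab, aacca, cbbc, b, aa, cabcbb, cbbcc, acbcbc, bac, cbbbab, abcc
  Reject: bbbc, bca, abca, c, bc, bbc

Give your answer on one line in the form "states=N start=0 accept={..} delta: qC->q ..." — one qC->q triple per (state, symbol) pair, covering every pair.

states=4 start=0 accept={0,1,3} delta: 0a->0 0b->1 0c->2 1a->2 1b->0 1c->2 2a->2 2b->3 2c->0 3a->0 3b->3 3c->3

Grow the machine one transition at a time. Run the examples from 0; the earliest place one falls off (shortest prefix, ties alphabetical) gets sent to the lowest-numbered state that keeps every Accept/Reject pair distinguishable — a pair clashes when both reach the same state with identical unread suffix — and to a fresh state only if none does.
a: 0a undefined. 0a->0: ok.
b: 0b undefined. 0b->0: no, bac/bbbc meet in 0 with "c" left. Open state 1: 0b->1.
c: 0c undefined. 0c->0: no, aacca/c meet in 0. 0c->1: no, ab/c meet in 1. Open state 2: 0c->2.
ba: 1a undefined. 1a->0: no, bac/c meet in 2. 1a->1: no, bac/bc meet in 1 with "c" left. 1a->2: ok.
bb: 1b undefined. 1b->0: ok.
bc: 1c undefined. 1c->0: no, aa/bbbc meet in 0. 1c->1: no, ab/bbbc meet in 1. 1c->2: ok.
ca: 2a undefined. 2a->0: no, aa/bca meet in 0. 2a->1: no, ab/bca meet in 1. 2a->2: ok.
cb: 2b undefined. 2b->0: no, cbbc/bbbc meet in 2. 2b->1: no, cbbc/bbbc meet in 2. 2b->2: no, cbbbab/bbbc meet in 2. Open state 3: 2b->3.
bac: 2c undefined. 2c->0: ok.
cbb: 3b undefined. 3b->0: no, cbbc/bbbc meet in 2. 3b->1: no, cbbc/bbbc meet in 2. 3b->2: no, cbbcc/bbbc meet in 2. 3b->3: ok.
acbc: 3c undefined. 3c->0: no, cbbcc/bbbc meet in 2. 3c->1: no, cbbcc/bbbc meet in 2. 3c->2: no, cbbc/bbbc meet in 2. 3c->3: ok.
cbbba: 3a undefined. 3a->0: ok.
All examples now run through 4 states with every (state, symbol) defined. Accept strings end in {0,1,3}, Reject strings end in {2}; accept={0,1,3}.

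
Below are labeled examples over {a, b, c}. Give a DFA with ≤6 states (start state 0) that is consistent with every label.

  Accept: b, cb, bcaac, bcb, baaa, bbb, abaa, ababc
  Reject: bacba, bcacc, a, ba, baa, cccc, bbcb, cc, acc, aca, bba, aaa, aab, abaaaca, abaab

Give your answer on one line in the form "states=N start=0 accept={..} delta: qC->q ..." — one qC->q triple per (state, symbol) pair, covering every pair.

State merging on the prefix tree: take the shortest (then alphabetical) example prefix whose next move is undefined and point that move at state 0, else 1, else 2, ...; a target is out if some Accept/Reject pair would then sit in one state with the same input left (inseparable). If every existing state is out, open a new one.
a: 0a undefined. 0a->0: no, b/aab meet in 0 with "b" left. Open state 1: 0a->1.
b: 0b undefined. 0b->0: no, cb/bbcb meet in 0 with "cb" left. 0b->1: no, b/a meet in 1. Open state 2: 0b->2.
c: 0c undefined. 0c->0: ok.
aa: 1a undefined. 1a->0: no, b/aab meet in 2. 1a->1: ok.
ab: 1b undefined. 1b->0: no, abaa/a meet in 1. 1b->1: no, abaa/a meet in 1. 1b->2: no, b/aab meet in 2. Open state 3: 1b->3.
ac: 1c undefined. 1c->0: ok.
ba: 2a undefined. 2a->0: no, baaa/a meet in 1. 2a->1: no, baaa/bacba meet in 1. 2a->2: no, b/ba meet in 2. 2a->3: ok.
bb: 2b undefined. 2b->0: no, b/bbcb meet in 2. 2b->1: no, b/bbcb meet in 2. 2b->2: no, bcb/bbcb meet in 2 with "cb" left. 2b->3: ok.
bc: 2c undefined. 2c->0: no, bcaac/bcacc meet in 0. 2c->1: no, bcaac/bcacc meet in 0. 2c->2: no, bcb/ba meet in 3. 2c->3: ok.
aba: 3a undefined. 3a->0: no, bcaac/bcacc meet in 0. 3a->1: no, bcaac/bcacc meet in 0. 3a->2: no, b/baa meet in 2. 3a->3: no, bcb/abaab meet in 3 with "b" left. Open state 4: 3a->4.
bac: 3c undefined. 3c->0: no, b/bbcb meet in 2. 3c->1: ok.
bbb: 3b undefined. 3b->0: no, bcb/cccc meet in 0. 3b->1: no, bcb/a meet in 1. 3b->2: ok.
abaa: 4a undefined. 4a->0: no, b/abaab meet in 2. 4a->1: no, bcaac/cccc meet in 0. 4a->2: no, bcaac/ba meet in 3. 4a->3: no, b/abaab meet in 2. 4a->4: no, baaa/bacba meet in 4. Open state 5: 4a->5.
abab: 4b undefined. 4b->0: no, ababc/cccc meet in 0. 4b->1: no, ababc/cccc meet in 0. 4b->2: no, ababc/ba meet in 3. 4b->3: no, ababc/a meet in 1. 4b->4: ok.
bcac: 4c undefined. 4c->0: no, ababc/bcacc meet in 0. 4c->1: no, ababc/a meet in 1. 4c->2: ok.
abaaa: 5a undefined. 5a->0: ok.
abaab: 5b undefined. 5b->0: ok.
bcaac: 5c undefined. 5c->0: no, bcaac/cccc meet in 0. 5c->1: no, bcaac/a meet in 1. 5c->2: ok.
All examples now run through 6 states with every (state, symbol) defined. Accept strings end in {2,5}, Reject strings end in {0,1,3,4}; accept={2,5}.

states=6 start=0 accept={2,5} delta: 0a->1 0b->2 0c->0 1a->1 1b->3 1c->0 2a->3 2b->3 2c->3 3a->4 3b->2 3c->1 4a->5 4b->4 4c->2 5a->0 5b->0 5c->2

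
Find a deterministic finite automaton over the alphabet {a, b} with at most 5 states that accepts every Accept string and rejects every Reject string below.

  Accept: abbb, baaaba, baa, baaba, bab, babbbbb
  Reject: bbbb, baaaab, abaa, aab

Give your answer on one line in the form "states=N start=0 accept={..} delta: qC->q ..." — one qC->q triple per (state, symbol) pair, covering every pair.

State merging on the prefix tree: take the shortest (then alphabetical) example prefix whose next move is undefined and point that move at state 0, else 1, else 2, ...; a target is out if some Accept/Reject pair would then sit in one state with the same input left (inseparable). If every existing state is out, open a new one.
a: 0a undefined. 0a->0: no, baa/abaa meet in 0 with "baa" left. Open state 1: 0a->1.
b: 0b undefined. 0b->0: ok.
aa: 1a undefined. 1a->0: no, baa/bbbb meet in 0. 1a->1: no, bab/baaaab meet in 1 with "b" left. Open state 2: 1a->2.
ab: 1b undefined. 1b->0: no, abbb/bbbb meet in 0. 1b->1: ok.
aab: 2b undefined. 2b->0: ok.
abaa: 2a undefined. 2a->0: no, abbb/baaaab meet in 1. 2a->1: no, abbb/abaa meet in 1. 2a->2: no, baa/abaa meet in 2. Open state 3: 2a->3.
baaaa: 3a undefined. 3a->0: ok.
baaab: 3b undefined. 3b->0: ok.
All examples now run through 4 states with every (state, symbol) defined. Accept strings end in {1,2}, Reject strings end in {0,3}; accept={1,2}.

states=4 start=0 accept={1,2} delta: 0a->1 0b->0 1a->2 1b->1 2a->3 2b->0 3a->0 3b->0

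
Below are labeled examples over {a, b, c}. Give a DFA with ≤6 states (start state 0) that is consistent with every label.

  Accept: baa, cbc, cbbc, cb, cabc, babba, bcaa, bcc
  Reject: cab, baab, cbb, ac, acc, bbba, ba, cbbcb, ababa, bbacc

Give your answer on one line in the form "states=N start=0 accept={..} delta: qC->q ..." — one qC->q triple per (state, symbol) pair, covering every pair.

State merging on the prefix tree: take the shortest (then alphabetical) example prefix whose next move is undefined and point that move at state 0, else 1, else 2, ...; a target is out if some Accept/Reject pair would then sit in one state with the same input left (inseparable). If every existing state is out, open a new one.
a: 0a undefined. 0a->0: ok.
b: 0b undefined. 0b->0: no, baa/baab meet in 0. Open state 1: 0b->1.
c: 0c undefined. 0c->0: no, cb/cab meet in 1. 0c->1: ok.
ba: 1a undefined. 1a->0: no, baa/ba meet in 0. 1a->1: no, baa/ac meet in 1. Open state 2: 1a->2.
bb: 1b undefined. 1b->0: no, cbc/cbb meet in 1. 1b->1: no, cbc/acc meet in 1 with "c" left. 1b->2: no, cb/ba meet in 2. Open state 3: 1b->3.
bc: 1c undefined. 1c->0: no, bcaa/acc meet in 0. 1c->1: no, bcc/ac meet in 1. 1c->2: ok.
baa: 2a undefined. 2a->0: ok.
bab: 2b undefined. 2b->0: no, baa/cab meet in 0. 2b->1: no, cabc/acc meet in 2. 2b->2: no, baa/ababa meet in 0. 2b->3: no, cb/cab meet in 3. Open state 4: 2b->4.
bba: 3a undefined. 3a->0: ok.
bbb: 3b undefined. 3b->0: no, baa/cbb meet in 0. 3b->1: no, cbbc/acc meet in 2. 3b->2: no, baa/bbba meet in 0. 3b->3: no, baa/bbba meet in 0. 3b->4: ok.
bcc: 2c undefined. 2c->0: ok.
cbc: 3c undefined. 3c->0: ok.
babb: 4b undefined. 4b->0: ok.
bbba: 4a undefined. 4a->0: no, baa/bbba meet in 0. 4a->1: ok.
cabc: 4c undefined. 4c->0: ok.
All examples now run through 5 states with every (state, symbol) defined. Accept strings end in {0,3}, Reject strings end in {1,2,4}; accept={0,3}.

states=5 start=0 accept={0,3} delta: 0a->0 0b->1 0c->1 1a->2 1b->3 1c->2 2a->0 2b->4 2c->0 3a->0 3b->4 3c->0 4a->1 4b->0 4c->0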